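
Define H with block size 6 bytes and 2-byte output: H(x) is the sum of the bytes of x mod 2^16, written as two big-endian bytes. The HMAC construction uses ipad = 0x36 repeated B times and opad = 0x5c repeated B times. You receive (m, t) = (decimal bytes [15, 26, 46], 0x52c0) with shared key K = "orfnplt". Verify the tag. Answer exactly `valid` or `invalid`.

Key "orfnplt" = 6f 72 66 6e 70 6c 74 is 7 bytes > B = 6, so hash it first: H(key) = 03 05, then zero-pad to 6 bytes: K' = 03 05 00 00 00 00.
K' ⊕ ipad = 35 33 36 36 36 36; K' ⊕ opad = 5f 59 5c 5c 5c 5c.
Inner hash: sum = 53+51+54+54+54+54+15+26+46 = 407 → 01 97.
Outer hash (recomputed tag): sum = 95+89+92+92+92+92+1+151 = 704 → 02 c0.
Recomputed tag = 02c0; claimed = 52c0 → mismatch.

invalid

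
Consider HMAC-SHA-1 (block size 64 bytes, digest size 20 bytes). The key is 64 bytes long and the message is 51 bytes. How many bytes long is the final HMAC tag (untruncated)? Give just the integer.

20

The tag is one SHA-1 digest: 20 bytes.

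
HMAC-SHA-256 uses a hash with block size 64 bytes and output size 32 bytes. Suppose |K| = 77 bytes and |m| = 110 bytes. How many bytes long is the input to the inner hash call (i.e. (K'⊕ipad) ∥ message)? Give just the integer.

174

Key is 77 > 64 bytes, so it is hashed to 32 bytes then zero-padded to 64: |K'| = 64.
Inner input = (K'⊕ipad) ∥ m → 64 + 110 = 174 bytes.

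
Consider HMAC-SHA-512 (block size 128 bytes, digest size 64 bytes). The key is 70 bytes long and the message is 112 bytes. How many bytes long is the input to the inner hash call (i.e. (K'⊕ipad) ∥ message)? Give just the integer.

Key is 70 ≤ 128 bytes, zero-padded: |K'| = 128.
Inner input = (K'⊕ipad) ∥ m → 128 + 112 = 240 bytes.

240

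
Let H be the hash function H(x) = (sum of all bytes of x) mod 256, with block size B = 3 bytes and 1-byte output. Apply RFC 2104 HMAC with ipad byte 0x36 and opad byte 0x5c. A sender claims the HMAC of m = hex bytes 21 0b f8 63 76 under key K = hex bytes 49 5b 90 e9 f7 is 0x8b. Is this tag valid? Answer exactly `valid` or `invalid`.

Key hex bytes 49 5b 90 e9 f7 is 5 bytes > B = 3, so hash it first: H(key) = 14, then zero-pad to 3 bytes: K' = 14 00 00.
K' ⊕ ipad = 22 36 36; K' ⊕ opad = 48 5c 5c.
Inner hash: sum = 34+54+54+33+11+248+99+118 = 651; mod 256 = 139 → 8b.
Outer hash (recomputed tag): sum = 72+92+92+139 = 395; mod 256 = 139 → 8b.
Recomputed tag = 8b; claimed = 8b → match.

valid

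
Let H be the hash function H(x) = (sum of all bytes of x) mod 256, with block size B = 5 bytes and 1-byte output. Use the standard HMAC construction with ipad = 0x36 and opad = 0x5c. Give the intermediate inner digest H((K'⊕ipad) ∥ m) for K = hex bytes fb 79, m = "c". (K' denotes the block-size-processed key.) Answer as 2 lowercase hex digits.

21

Key hex bytes fb 79 is 2 bytes ≤ B = 5; zero-pad to 5 bytes: K' = fb 79 00 00 00.
K' ⊕ ipad = cd 4f 36 36 36.
Inner input = cd 4f 36 36 36 ∥ 63.
Inner hash: sum = 205+79+54+54+54+99 = 545; mod 256 = 33 → 21.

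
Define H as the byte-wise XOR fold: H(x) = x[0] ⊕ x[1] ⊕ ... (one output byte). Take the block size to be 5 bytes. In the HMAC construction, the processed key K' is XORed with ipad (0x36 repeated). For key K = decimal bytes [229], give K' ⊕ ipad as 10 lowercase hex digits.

d336363636

Key decimal bytes [229] = e5 is 1 byte ≤ B = 5; zero-pad to 5 bytes: K' = e5 00 00 00 00.
XOR each byte with 0x36: e5⊕36=d3, 00⊕36=36, 00⊕36=36, 00⊕36=36, 00⊕36=36.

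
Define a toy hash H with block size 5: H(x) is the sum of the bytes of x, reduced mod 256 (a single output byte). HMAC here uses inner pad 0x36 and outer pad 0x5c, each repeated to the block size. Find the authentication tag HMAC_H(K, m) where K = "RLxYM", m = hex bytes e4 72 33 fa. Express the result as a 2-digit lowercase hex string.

f1

Key "RLxYM" = 52 4c 78 59 4d is exactly B = 5 bytes: K' = 52 4c 78 59 4d.
K' ⊕ ipad = 64 7a 4e 6f 7b.  K' ⊕ opad = 0e 10 24 05 11.
Inner input = (K'⊕ipad) ∥ m = 64 7a 4e 6f 7b ∥ e4 72 33 fa.
Inner hash: sum = 100+122+78+111+123+228+114+51+250 = 1177; mod 256 = 153 → 99.
Outer input = (K'⊕opad) ∥ inner = 0e 10 24 05 11 ∥ 99.
Outer hash (tag): sum = 14+16+36+5+17+153 = 241 → f1.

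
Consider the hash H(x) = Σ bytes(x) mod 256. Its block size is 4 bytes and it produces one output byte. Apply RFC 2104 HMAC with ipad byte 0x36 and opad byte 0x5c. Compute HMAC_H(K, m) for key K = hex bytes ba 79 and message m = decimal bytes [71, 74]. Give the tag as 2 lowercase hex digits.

Key hex bytes ba 79 is 2 bytes ≤ B = 4; zero-pad to 4 bytes: K' = ba 79 00 00.
K' ⊕ ipad = 8c 4f 36 36.  K' ⊕ opad = e6 25 5c 5c.
Inner input = (K'⊕ipad) ∥ m = 8c 4f 36 36 ∥ 47 4a.
Inner hash: sum = 140+79+54+54+71+74 = 472; mod 256 = 216 → d8.
Outer input = (K'⊕opad) ∥ inner = e6 25 5c 5c ∥ d8.
Outer hash (tag): sum = 230+37+92+92+216 = 667; mod 256 = 155 → 9b.

9b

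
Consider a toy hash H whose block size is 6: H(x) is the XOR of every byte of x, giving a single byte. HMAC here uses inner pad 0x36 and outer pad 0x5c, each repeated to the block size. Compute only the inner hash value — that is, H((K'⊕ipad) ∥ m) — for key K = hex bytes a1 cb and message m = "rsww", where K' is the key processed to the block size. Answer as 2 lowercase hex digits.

6b

Key hex bytes a1 cb is 2 bytes ≤ B = 6; zero-pad to 6 bytes: K' = a1 cb 00 00 00 00.
K' ⊕ ipad = 97 fd 36 36 36 36.
Inner input = 97 fd 36 36 36 36 ∥ 72 73 77 77.
Inner hash: XOR 97⊕fd⊕36⊕36⊕36⊕36⊕72⊕73⊕77⊕77 = 6b.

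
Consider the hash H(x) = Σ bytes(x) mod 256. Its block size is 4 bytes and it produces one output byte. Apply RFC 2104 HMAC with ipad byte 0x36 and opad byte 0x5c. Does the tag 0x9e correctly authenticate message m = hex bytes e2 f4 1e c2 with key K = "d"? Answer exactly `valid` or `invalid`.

Key "d" = 64 is 1 byte ≤ B = 4; zero-pad to 4 bytes: K' = 64 00 00 00.
K' ⊕ ipad = 52 36 36 36; K' ⊕ opad = 38 5c 5c 5c.
Inner hash: sum = 82+54+54+54+226+244+30+194 = 938; mod 256 = 170 → aa.
Outer hash (recomputed tag): sum = 56+92+92+92+170 = 502; mod 256 = 246 → f6.
Recomputed tag = f6; claimed = 9e → mismatch.

invalid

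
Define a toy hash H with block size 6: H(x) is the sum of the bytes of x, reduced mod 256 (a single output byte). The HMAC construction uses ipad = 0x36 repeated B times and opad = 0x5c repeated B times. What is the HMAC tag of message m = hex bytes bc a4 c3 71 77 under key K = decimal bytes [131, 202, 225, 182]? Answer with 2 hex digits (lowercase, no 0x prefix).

53

Key decimal bytes [131, 202, 225, 182] = 83 ca e1 b6 is 4 bytes ≤ B = 6; zero-pad to 6 bytes: K' = 83 ca e1 b6 00 00.
K' ⊕ ipad = b5 fc d7 80 36 36.  K' ⊕ opad = df 96 bd ea 5c 5c.
Inner input = (K'⊕ipad) ∥ m = b5 fc d7 80 36 36 ∥ bc a4 c3 71 77.
Inner hash: sum = 181+252+215+128+54+54+188+164+195+113+119 = 1663; mod 256 = 127 → 7f.
Outer input = (K'⊕opad) ∥ inner = df 96 bd ea 5c 5c ∥ 7f.
Outer hash (tag): sum = 223+150+189+234+92+92+127 = 1107; mod 256 = 83 → 53.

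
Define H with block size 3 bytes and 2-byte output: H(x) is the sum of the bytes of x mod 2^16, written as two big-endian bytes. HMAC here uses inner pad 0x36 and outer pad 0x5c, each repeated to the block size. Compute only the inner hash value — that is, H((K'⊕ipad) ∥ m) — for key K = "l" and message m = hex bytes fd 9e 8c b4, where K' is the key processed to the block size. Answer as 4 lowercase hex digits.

03a1

Key "l" = 6c is 1 byte ≤ B = 3; zero-pad to 3 bytes: K' = 6c 00 00.
K' ⊕ ipad = 5a 36 36.
Inner input = 5a 36 36 ∥ fd 9e 8c b4.
Inner hash: sum = 90+54+54+253+158+140+180 = 929 → 03 a1.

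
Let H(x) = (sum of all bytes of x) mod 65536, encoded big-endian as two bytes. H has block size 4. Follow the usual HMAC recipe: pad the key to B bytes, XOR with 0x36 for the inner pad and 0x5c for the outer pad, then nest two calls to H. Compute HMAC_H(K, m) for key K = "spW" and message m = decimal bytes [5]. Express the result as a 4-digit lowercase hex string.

Key "spW" = 73 70 57 is 3 bytes ≤ B = 4; zero-pad to 4 bytes: K' = 73 70 57 00.
K' ⊕ ipad = 45 46 61 36.  K' ⊕ opad = 2f 2c 0b 5c.
Inner input = (K'⊕ipad) ∥ m = 45 46 61 36 ∥ 05.
Inner hash: sum = 69+70+97+54+5 = 295 → 01 27.
Outer input = (K'⊕opad) ∥ inner = 2f 2c 0b 5c ∥ 01 27.
Outer hash (tag): sum = 47+44+11+92+1+39 = 234 → 00 ea.

00ea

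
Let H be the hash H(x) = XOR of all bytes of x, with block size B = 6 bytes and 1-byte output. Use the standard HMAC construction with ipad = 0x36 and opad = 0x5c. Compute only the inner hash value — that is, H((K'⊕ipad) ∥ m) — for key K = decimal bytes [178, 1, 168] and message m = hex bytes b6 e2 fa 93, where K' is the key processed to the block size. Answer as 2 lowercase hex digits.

26

Key decimal bytes [178, 1, 168] = b2 01 a8 is 3 bytes ≤ B = 6; zero-pad to 6 bytes: K' = b2 01 a8 00 00 00.
K' ⊕ ipad = 84 37 9e 36 36 36.
Inner input = 84 37 9e 36 36 36 ∥ b6 e2 fa 93.
Inner hash: XOR 84⊕37⊕9e⊕36⊕36⊕36⊕b6⊕e2⊕fa⊕93 = 26.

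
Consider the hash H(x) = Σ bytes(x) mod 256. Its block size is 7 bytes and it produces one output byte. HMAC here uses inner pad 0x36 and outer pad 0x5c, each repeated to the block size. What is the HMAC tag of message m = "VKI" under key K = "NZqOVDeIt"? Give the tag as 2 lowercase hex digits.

e0

Key "NZqOVDeIt" = 4e 5a 71 4f 56 44 65 49 74 is 9 bytes > B = 7, so hash it first: H(key) = 24, then zero-pad to 7 bytes: K' = 24 00 00 00 00 00 00.
K' ⊕ ipad = 12 36 36 36 36 36 36.  K' ⊕ opad = 78 5c 5c 5c 5c 5c 5c.
Inner input = (K'⊕ipad) ∥ m = 12 36 36 36 36 36 36 ∥ 56 4b 49.
Inner hash: sum = 18+54+54+54+54+54+54+86+75+73 = 576; mod 256 = 64 → 40.
Outer input = (K'⊕opad) ∥ inner = 78 5c 5c 5c 5c 5c 5c ∥ 40.
Outer hash (tag): sum = 120+92+92+92+92+92+92+64 = 736; mod 256 = 224 → e0.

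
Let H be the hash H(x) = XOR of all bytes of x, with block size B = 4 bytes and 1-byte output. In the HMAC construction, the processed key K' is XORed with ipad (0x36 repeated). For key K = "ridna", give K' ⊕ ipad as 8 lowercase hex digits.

Key "ridna" = 72 69 64 6e 61 is 5 bytes > B = 4, so hash it first: H(key) = 70, then zero-pad to 4 bytes: K' = 70 00 00 00.
XOR each byte with 0x36: 70⊕36=46, 00⊕36=36, 00⊕36=36, 00⊕36=36.

46363636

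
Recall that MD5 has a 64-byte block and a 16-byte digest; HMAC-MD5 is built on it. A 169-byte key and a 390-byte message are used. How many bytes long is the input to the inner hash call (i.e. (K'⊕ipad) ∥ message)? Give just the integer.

Key is 169 > 64 bytes, so it is hashed to 16 bytes then zero-padded to 64: |K'| = 64.
Inner input = (K'⊕ipad) ∥ m → 64 + 390 = 454 bytes.

454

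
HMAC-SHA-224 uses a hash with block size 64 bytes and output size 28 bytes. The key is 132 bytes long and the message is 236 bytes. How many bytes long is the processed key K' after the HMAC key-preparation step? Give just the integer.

Key is 132 > 64 bytes, so it is hashed to 28 bytes then zero-padded to 64: |K'| = 64.

64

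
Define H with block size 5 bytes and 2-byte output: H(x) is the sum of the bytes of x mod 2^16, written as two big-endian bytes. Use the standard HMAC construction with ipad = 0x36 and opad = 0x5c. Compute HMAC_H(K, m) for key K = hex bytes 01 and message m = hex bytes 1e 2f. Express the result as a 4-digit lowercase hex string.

022a

Key hex bytes 01 is 1 byte ≤ B = 5; zero-pad to 5 bytes: K' = 01 00 00 00 00.
K' ⊕ ipad = 37 36 36 36 36.  K' ⊕ opad = 5d 5c 5c 5c 5c.
Inner input = (K'⊕ipad) ∥ m = 37 36 36 36 36 ∥ 1e 2f.
Inner hash: sum = 55+54+54+54+54+30+47 = 348 → 01 5c.
Outer input = (K'⊕opad) ∥ inner = 5d 5c 5c 5c 5c ∥ 01 5c.
Outer hash (tag): sum = 93+92+92+92+92+1+92 = 554 → 02 2a.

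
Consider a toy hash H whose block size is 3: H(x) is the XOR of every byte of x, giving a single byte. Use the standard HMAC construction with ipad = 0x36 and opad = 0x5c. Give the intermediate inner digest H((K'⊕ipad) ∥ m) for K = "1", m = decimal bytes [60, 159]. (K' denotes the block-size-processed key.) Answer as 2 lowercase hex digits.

a4

Key "1" = 31 is 1 byte ≤ B = 3; zero-pad to 3 bytes: K' = 31 00 00.
K' ⊕ ipad = 07 36 36.
Inner input = 07 36 36 ∥ 3c 9f.
Inner hash: XOR 07⊕36⊕36⊕3c⊕9f = a4.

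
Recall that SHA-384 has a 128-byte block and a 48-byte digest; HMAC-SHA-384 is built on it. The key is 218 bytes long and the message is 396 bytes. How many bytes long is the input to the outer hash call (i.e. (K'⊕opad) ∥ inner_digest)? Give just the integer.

Key is 218 > 128 bytes, so it is hashed to 48 bytes then zero-padded to 128: |K'| = 128.
Outer input = (K'⊕opad) ∥ H(inner) → 128 + 48 = 176 bytes.

176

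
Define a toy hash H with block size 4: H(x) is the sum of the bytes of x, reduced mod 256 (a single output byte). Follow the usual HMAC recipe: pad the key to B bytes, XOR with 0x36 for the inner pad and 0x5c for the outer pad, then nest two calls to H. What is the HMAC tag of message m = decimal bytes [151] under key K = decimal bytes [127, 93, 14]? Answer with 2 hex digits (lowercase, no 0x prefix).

8b

Key decimal bytes [127, 93, 14] = 7f 5d 0e is 3 bytes ≤ B = 4; zero-pad to 4 bytes: K' = 7f 5d 0e 00.
K' ⊕ ipad = 49 6b 38 36.  K' ⊕ opad = 23 01 52 5c.
Inner input = (K'⊕ipad) ∥ m = 49 6b 38 36 ∥ 97.
Inner hash: sum = 73+107+56+54+151 = 441; mod 256 = 185 → b9.
Outer input = (K'⊕opad) ∥ inner = 23 01 52 5c ∥ b9.
Outer hash (tag): sum = 35+1+82+92+185 = 395; mod 256 = 139 → 8b.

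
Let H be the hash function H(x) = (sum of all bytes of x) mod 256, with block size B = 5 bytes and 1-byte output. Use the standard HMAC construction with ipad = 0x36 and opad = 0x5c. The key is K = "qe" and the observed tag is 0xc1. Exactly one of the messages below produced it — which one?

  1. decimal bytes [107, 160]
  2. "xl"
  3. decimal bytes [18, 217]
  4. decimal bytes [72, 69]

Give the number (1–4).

1

Key "qe" = 71 65 is 2 bytes ≤ B = 5; zero-pad to 5 bytes: K' = 71 65 00 00 00.
K' ⊕ ipad = 47 53 36 36 36; K' ⊕ opad = 2d 39 5c 5c 5c.
m1: inner = H(47 53 36 36 36 6b a0) = 47; tag = H(2d 39 5c 5c 5c 47) = c1 ← matches
m2: inner = H(47 53 36 36 36 78 6c) = 20; tag = H(2d 39 5c 5c 5c 20) = 9a
m3: inner = H(47 53 36 36 36 12 d9) = 27; tag = H(2d 39 5c 5c 5c 27) = a1
m4: inner = H(47 53 36 36 36 48 45) = c9; tag = H(2d 39 5c 5c 5c c9) = 43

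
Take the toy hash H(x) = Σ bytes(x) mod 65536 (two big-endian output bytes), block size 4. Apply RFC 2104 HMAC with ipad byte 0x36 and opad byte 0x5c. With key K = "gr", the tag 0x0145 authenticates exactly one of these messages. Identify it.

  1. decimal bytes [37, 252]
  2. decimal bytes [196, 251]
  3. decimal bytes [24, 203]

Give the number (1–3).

1

Key "gr" = 67 72 is 2 bytes ≤ B = 4; zero-pad to 4 bytes: K' = 67 72 00 00.
K' ⊕ ipad = 51 44 36 36; K' ⊕ opad = 3b 2e 5c 5c.
m1: inner = H(51 44 36 36 25 fc) = 02 22; tag = H(3b 2e 5c 5c 02 22) = 0145 ← matches
m2: inner = H(51 44 36 36 c4 fb) = 02 c0; tag = H(3b 2e 5c 5c 02 c0) = 01e3
m3: inner = H(51 44 36 36 18 cb) = 01 e4; tag = H(3b 2e 5c 5c 01 e4) = 0206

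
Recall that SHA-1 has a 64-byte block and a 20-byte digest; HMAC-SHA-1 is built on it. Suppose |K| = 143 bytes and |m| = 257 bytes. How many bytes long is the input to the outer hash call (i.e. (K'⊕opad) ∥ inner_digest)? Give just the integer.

Key is 143 > 64 bytes, so it is hashed to 20 bytes then zero-padded to 64: |K'| = 64.
Outer input = (K'⊕opad) ∥ H(inner) → 64 + 20 = 84 bytes.

84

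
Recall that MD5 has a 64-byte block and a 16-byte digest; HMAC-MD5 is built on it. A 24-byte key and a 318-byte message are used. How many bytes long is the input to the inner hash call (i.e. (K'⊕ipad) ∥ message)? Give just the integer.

Key is 24 ≤ 64 bytes, zero-padded: |K'| = 64.
Inner input = (K'⊕ipad) ∥ m → 64 + 318 = 382 bytes.

382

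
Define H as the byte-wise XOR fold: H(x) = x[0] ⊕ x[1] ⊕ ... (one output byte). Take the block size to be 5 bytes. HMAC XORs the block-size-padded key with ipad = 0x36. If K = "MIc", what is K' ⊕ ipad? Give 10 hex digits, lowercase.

Key "MIc" = 4d 49 63 is 3 bytes ≤ B = 5; zero-pad to 5 bytes: K' = 4d 49 63 00 00.
XOR each byte with 0x36: 4d⊕36=7b, 49⊕36=7f, 63⊕36=55, 00⊕36=36, 00⊕36=36.

7b7f553636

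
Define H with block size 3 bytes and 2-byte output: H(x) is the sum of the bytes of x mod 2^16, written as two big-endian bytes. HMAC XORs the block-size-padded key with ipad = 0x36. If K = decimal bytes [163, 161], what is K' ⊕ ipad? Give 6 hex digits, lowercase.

959736

Key decimal bytes [163, 161] = a3 a1 is 2 bytes ≤ B = 3; zero-pad to 3 bytes: K' = a3 a1 00.
XOR each byte with 0x36: a3⊕36=95, a1⊕36=97, 00⊕36=36.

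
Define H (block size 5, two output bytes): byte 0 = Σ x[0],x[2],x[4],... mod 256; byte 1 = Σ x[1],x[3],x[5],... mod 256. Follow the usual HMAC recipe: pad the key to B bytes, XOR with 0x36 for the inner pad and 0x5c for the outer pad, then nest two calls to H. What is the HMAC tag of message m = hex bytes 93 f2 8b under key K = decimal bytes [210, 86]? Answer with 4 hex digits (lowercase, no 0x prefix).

faa8

Key decimal bytes [210, 86] = d2 56 is 2 bytes ≤ B = 5; zero-pad to 5 bytes: K' = d2 56 00 00 00.
K' ⊕ ipad = e4 60 36 36 36.  K' ⊕ opad = 8e 0a 5c 5c 5c.
Inner input = (K'⊕ipad) ∥ m = e4 60 36 36 36 ∥ 93 f2 8b.
Inner hash: even-index sum = 578 mod 256 = 66; odd-index sum = 436 mod 256 = 180 → 42 b4.
Outer input = (K'⊕opad) ∥ inner = 8e 0a 5c 5c 5c ∥ 42 b4.
Outer hash (tag): even-index sum = 506 mod 256 = 250; odd-index sum = 168 mod 256 = 168 → fa a8.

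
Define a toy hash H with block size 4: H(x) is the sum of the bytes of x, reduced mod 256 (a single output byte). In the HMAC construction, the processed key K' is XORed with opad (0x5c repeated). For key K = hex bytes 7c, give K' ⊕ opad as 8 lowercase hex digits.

Key hex bytes 7c is 1 byte ≤ B = 4; zero-pad to 4 bytes: K' = 7c 00 00 00.
XOR each byte with 0x5c: 7c⊕5c=20, 00⊕5c=5c, 00⊕5c=5c, 00⊕5c=5c.

205c5c5c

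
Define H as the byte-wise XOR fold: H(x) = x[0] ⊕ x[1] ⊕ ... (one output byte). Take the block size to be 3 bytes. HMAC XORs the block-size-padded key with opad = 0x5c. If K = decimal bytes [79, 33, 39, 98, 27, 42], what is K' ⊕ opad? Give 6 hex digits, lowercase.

Key decimal bytes [79, 33, 39, 98, 27, 42] = 4f 21 27 62 1b 2a is 6 bytes > B = 3, so hash it first: H(key) = 1a, then zero-pad to 3 bytes: K' = 1a 00 00.
XOR each byte with 0x5c: 1a⊕5c=46, 00⊕5c=5c, 00⊕5c=5c.

465c5c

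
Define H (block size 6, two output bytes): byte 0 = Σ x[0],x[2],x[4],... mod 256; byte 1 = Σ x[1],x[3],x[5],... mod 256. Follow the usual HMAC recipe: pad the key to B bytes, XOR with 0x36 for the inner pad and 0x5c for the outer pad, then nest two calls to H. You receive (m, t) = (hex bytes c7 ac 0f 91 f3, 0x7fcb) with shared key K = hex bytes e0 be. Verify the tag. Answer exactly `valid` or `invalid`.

Key hex bytes e0 be is 2 bytes ≤ B = 6; zero-pad to 6 bytes: K' = e0 be 00 00 00 00.
K' ⊕ ipad = d6 88 36 36 36 36; K' ⊕ opad = bc e2 5c 5c 5c 5c.
Inner hash: even-index sum = 779 mod 256 = 11; odd-index sum = 561 mod 256 = 49 → 0b 31.
Outer hash (recomputed tag): even-index sum = 383 mod 256 = 127; odd-index sum = 459 mod 256 = 203 → 7f cb.
Recomputed tag = 7fcb; claimed = 7fcb → match.

valid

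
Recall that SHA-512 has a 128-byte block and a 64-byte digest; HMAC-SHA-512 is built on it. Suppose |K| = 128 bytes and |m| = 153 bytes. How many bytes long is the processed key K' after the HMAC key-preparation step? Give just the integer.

128

Key is 128 ≤ 128 bytes, zero-padded: |K'| = 128.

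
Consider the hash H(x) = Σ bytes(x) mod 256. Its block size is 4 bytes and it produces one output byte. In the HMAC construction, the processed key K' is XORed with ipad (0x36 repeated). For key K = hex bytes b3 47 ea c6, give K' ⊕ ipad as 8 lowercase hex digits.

8571dcf0

Key hex bytes b3 47 ea c6 is exactly B = 4 bytes: K' = b3 47 ea c6.
XOR each byte with 0x36: b3⊕36=85, 47⊕36=71, ea⊕36=dc, c6⊕36=f0.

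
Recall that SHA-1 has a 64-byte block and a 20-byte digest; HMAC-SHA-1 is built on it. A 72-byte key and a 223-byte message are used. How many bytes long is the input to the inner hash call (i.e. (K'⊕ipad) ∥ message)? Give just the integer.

Key is 72 > 64 bytes, so it is hashed to 20 bytes then zero-padded to 64: |K'| = 64.
Inner input = (K'⊕ipad) ∥ m → 64 + 223 = 287 bytes.

287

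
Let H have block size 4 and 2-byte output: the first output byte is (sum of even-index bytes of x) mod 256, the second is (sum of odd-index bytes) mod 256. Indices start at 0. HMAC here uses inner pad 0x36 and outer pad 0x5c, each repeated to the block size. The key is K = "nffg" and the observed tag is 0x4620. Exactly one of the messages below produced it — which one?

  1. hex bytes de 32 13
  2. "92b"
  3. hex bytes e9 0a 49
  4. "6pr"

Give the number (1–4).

Key "nffg" = 6e 66 66 67 is exactly B = 4 bytes: K' = 6e 66 66 67.
K' ⊕ ipad = 58 50 50 51; K' ⊕ opad = 32 3a 3a 3b.
m1: inner = H(58 50 50 51 de 32 13) = 99 d3; tag = H(32 3a 3a 3b 99 d3) = 0548
m2: inner = H(58 50 50 51 39 32 62) = 43 d3; tag = H(32 3a 3a 3b 43 d3) = af48
m3: inner = H(58 50 50 51 e9 0a 49) = da ab; tag = H(32 3a 3a 3b da ab) = 4620 ← matches
m4: inner = H(58 50 50 51 36 70 72) = 50 11; tag = H(32 3a 3a 3b 50 11) = bc86

3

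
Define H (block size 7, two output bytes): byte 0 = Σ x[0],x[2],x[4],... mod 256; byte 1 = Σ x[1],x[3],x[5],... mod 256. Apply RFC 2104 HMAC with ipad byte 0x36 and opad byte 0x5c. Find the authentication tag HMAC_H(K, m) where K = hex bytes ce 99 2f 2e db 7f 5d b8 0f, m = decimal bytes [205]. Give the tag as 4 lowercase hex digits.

2d6e

Key hex bytes ce 99 2f 2e db 7f 5d b8 0f is 9 bytes > B = 7, so hash it first: H(key) = 44 fe, then zero-pad to 7 bytes: K' = 44 fe 00 00 00 00 00.
K' ⊕ ipad = 72 c8 36 36 36 36 36.  K' ⊕ opad = 18 a2 5c 5c 5c 5c 5c.
Inner input = (K'⊕ipad) ∥ m = 72 c8 36 36 36 36 36 ∥ cd.
Inner hash: even-index sum = 276 mod 256 = 20; odd-index sum = 513 mod 256 = 1 → 14 01.
Outer input = (K'⊕opad) ∥ inner = 18 a2 5c 5c 5c 5c 5c ∥ 14 01.
Outer hash (tag): even-index sum = 301 mod 256 = 45; odd-index sum = 366 mod 256 = 110 → 2d 6e.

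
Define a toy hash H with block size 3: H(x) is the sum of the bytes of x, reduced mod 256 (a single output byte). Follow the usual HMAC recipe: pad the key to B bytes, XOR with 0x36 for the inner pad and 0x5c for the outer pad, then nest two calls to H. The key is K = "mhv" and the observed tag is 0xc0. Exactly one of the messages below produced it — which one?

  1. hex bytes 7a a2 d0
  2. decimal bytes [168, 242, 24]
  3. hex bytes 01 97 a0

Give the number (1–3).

3

Key "mhv" = 6d 68 76 is exactly B = 3 bytes: K' = 6d 68 76.
K' ⊕ ipad = 5b 5e 40; K' ⊕ opad = 31 34 2a.
m1: inner = H(5b 5e 40 7a a2 d0) = e5; tag = H(31 34 2a e5) = 74
m2: inner = H(5b 5e 40 a8 f2 18) = ab; tag = H(31 34 2a ab) = 3a
m3: inner = H(5b 5e 40 01 97 a0) = 31; tag = H(31 34 2a 31) = c0 ← matches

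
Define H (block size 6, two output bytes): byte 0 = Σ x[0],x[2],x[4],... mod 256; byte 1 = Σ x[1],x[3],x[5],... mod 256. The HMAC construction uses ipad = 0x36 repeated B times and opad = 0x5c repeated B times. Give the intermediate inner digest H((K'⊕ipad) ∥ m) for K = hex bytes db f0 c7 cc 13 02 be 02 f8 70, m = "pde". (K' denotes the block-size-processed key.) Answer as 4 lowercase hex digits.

Key hex bytes db f0 c7 cc 13 02 be 02 f8 70 is 10 bytes > B = 6, so hash it first: H(key) = 6b 30, then zero-pad to 6 bytes: K' = 6b 30 00 00 00 00.
K' ⊕ ipad = 5d 06 36 36 36 36.
Inner input = 5d 06 36 36 36 36 ∥ 70 64 65.
Inner hash: even-index sum = 414 mod 256 = 158; odd-index sum = 214 mod 256 = 214 → 9e d6.

9ed6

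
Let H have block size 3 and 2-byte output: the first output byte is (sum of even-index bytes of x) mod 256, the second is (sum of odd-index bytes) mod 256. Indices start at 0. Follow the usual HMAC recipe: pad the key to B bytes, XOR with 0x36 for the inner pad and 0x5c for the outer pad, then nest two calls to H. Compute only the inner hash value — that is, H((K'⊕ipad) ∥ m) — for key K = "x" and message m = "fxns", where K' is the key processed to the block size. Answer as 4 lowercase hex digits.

Key "x" = 78 is 1 byte ≤ B = 3; zero-pad to 3 bytes: K' = 78 00 00.
K' ⊕ ipad = 4e 36 36.
Inner input = 4e 36 36 ∥ 66 78 6e 73.
Inner hash: even-index sum = 367 mod 256 = 111; odd-index sum = 266 mod 256 = 10 → 6f 0a.

6f0a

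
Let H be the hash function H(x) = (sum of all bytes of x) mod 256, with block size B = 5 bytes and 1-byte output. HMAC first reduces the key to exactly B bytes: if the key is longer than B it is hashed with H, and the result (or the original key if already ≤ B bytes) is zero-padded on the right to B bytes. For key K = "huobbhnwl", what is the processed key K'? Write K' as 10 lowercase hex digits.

|K| = 9 > B = 5, so first hash the key.
H(K): sum = 104+117+111+98+98+104+110+119+108 = 969; mod 256 = 201 → c9.
Zero-pad H(K) = c9 to 5 bytes: K' = c9 00 00 00 00.

c900000000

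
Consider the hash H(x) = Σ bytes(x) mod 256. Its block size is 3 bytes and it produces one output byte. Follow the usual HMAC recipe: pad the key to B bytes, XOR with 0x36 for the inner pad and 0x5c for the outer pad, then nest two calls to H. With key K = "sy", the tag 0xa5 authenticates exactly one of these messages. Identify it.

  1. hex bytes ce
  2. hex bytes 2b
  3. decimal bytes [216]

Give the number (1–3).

2

Key "sy" = 73 79 is 2 bytes ≤ B = 3; zero-pad to 3 bytes: K' = 73 79 00.
K' ⊕ ipad = 45 4f 36; K' ⊕ opad = 2f 25 5c.
m1: inner = H(45 4f 36 ce) = 98; tag = H(2f 25 5c 98) = 48
m2: inner = H(45 4f 36 2b) = f5; tag = H(2f 25 5c f5) = a5 ← matches
m3: inner = H(45 4f 36 d8) = a2; tag = H(2f 25 5c a2) = 52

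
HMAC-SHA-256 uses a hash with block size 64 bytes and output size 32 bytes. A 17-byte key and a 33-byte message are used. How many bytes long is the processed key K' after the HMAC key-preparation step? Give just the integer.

Key is 17 ≤ 64 bytes, zero-padded: |K'| = 64.

64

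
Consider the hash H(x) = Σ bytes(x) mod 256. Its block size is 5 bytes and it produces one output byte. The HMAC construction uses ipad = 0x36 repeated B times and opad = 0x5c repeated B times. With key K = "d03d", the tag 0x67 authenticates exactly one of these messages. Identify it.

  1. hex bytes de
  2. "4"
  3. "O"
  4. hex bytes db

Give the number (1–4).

Key "d03d" = 64 30 33 64 is 4 bytes ≤ B = 5; zero-pad to 5 bytes: K' = 64 30 33 64 00.
K' ⊕ ipad = 52 06 05 52 36; K' ⊕ opad = 38 6c 6f 38 5c.
m1: inner = H(52 06 05 52 36 de) = c3; tag = H(38 6c 6f 38 5c c3) = 6a
m2: inner = H(52 06 05 52 36 34) = 19; tag = H(38 6c 6f 38 5c 19) = c0
m3: inner = H(52 06 05 52 36 4f) = 34; tag = H(38 6c 6f 38 5c 34) = db
m4: inner = H(52 06 05 52 36 db) = c0; tag = H(38 6c 6f 38 5c c0) = 67 ← matches

4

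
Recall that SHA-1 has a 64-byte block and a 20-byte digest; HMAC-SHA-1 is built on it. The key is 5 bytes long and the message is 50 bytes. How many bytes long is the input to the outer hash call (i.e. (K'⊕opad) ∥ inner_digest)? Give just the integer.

84

Key is 5 ≤ 64 bytes, zero-padded: |K'| = 64.
Outer input = (K'⊕opad) ∥ H(inner) → 64 + 20 = 84 bytes.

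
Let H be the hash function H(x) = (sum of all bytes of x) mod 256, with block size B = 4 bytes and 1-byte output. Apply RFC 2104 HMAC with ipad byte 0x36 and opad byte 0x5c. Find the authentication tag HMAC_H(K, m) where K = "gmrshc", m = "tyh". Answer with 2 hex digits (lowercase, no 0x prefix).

95

Key "gmrshc" = 67 6d 72 73 68 63 is 6 bytes > B = 4, so hash it first: H(key) = 84, then zero-pad to 4 bytes: K' = 84 00 00 00.
K' ⊕ ipad = b2 36 36 36.  K' ⊕ opad = d8 5c 5c 5c.
Inner input = (K'⊕ipad) ∥ m = b2 36 36 36 ∥ 74 79 68.
Inner hash: sum = 178+54+54+54+116+121+104 = 681; mod 256 = 169 → a9.
Outer input = (K'⊕opad) ∥ inner = d8 5c 5c 5c ∥ a9.
Outer hash (tag): sum = 216+92+92+92+169 = 661; mod 256 = 149 → 95.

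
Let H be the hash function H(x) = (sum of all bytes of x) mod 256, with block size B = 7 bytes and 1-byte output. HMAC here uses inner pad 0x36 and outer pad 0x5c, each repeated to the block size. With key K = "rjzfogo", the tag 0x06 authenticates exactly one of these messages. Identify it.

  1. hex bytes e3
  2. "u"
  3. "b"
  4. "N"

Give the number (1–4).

3

Key "rjzfogo" = 72 6a 7a 66 6f 67 6f is exactly B = 7 bytes: K' = 72 6a 7a 66 6f 67 6f.
K' ⊕ ipad = 44 5c 4c 50 59 51 59; K' ⊕ opad = 2e 36 26 3a 33 3b 33.
m1: inner = H(44 5c 4c 50 59 51 59 e3) = 22; tag = H(2e 36 26 3a 33 3b 33 22) = 87
m2: inner = H(44 5c 4c 50 59 51 59 75) = b4; tag = H(2e 36 26 3a 33 3b 33 b4) = 19
m3: inner = H(44 5c 4c 50 59 51 59 62) = a1; tag = H(2e 36 26 3a 33 3b 33 a1) = 06 ← matches
m4: inner = H(44 5c 4c 50 59 51 59 4e) = 8d; tag = H(2e 36 26 3a 33 3b 33 8d) = f2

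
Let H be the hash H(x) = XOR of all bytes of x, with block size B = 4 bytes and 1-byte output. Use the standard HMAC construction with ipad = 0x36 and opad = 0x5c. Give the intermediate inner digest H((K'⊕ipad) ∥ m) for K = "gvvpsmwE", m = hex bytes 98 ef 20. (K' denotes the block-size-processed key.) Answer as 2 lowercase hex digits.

6c

Key "gvvpsmwE" = 67 76 76 70 73 6d 77 45 is 8 bytes > B = 4, so hash it first: H(key) = 3b, then zero-pad to 4 bytes: K' = 3b 00 00 00.
K' ⊕ ipad = 0d 36 36 36.
Inner input = 0d 36 36 36 ∥ 98 ef 20.
Inner hash: XOR 0d⊕36⊕36⊕36⊕98⊕ef⊕20 = 6c.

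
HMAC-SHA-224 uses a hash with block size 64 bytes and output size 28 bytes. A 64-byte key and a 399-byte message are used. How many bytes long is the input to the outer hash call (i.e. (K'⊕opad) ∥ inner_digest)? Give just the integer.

92

Key is 64 ≤ 64 bytes, zero-padded: |K'| = 64.
Outer input = (K'⊕opad) ∥ H(inner) → 64 + 28 = 92 bytes.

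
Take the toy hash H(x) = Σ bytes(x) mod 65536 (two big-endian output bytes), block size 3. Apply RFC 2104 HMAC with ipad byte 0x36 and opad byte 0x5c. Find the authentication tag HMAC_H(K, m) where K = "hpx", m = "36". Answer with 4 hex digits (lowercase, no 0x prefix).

Key "hpx" = 68 70 78 is exactly B = 3 bytes: K' = 68 70 78.
K' ⊕ ipad = 5e 46 4e.  K' ⊕ opad = 34 2c 24.
Inner input = (K'⊕ipad) ∥ m = 5e 46 4e ∥ 33 36.
Inner hash: sum = 94+70+78+51+54 = 347 → 01 5b.
Outer input = (K'⊕opad) ∥ inner = 34 2c 24 ∥ 01 5b.
Outer hash (tag): sum = 52+44+36+1+91 = 224 → 00 e0.

00e0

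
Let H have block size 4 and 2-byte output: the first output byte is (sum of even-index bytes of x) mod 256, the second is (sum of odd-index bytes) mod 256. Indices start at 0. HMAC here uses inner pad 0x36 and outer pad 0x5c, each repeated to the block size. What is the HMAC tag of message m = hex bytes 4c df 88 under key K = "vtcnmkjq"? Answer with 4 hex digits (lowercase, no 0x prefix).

d8db

Key "vtcnmkjq" = 76 74 63 6e 6d 6b 6a 71 is 8 bytes > B = 4, so hash it first: H(key) = b0 be, then zero-pad to 4 bytes: K' = b0 be 00 00.
K' ⊕ ipad = 86 88 36 36.  K' ⊕ opad = ec e2 5c 5c.
Inner input = (K'⊕ipad) ∥ m = 86 88 36 36 ∥ 4c df 88.
Inner hash: even-index sum = 400 mod 256 = 144; odd-index sum = 413 mod 256 = 157 → 90 9d.
Outer input = (K'⊕opad) ∥ inner = ec e2 5c 5c ∥ 90 9d.
Outer hash (tag): even-index sum = 472 mod 256 = 216; odd-index sum = 475 mod 256 = 219 → d8 db.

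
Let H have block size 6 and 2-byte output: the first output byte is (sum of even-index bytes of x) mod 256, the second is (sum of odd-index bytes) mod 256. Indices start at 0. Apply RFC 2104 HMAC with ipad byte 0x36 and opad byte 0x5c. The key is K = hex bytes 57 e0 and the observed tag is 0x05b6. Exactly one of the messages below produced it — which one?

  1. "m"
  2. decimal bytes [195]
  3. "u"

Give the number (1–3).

3

Key hex bytes 57 e0 is 2 bytes ≤ B = 6; zero-pad to 6 bytes: K' = 57 e0 00 00 00 00.
K' ⊕ ipad = 61 d6 36 36 36 36; K' ⊕ opad = 0b bc 5c 5c 5c 5c.
m1: inner = H(61 d6 36 36 36 36 6d) = 3a 42; tag = H(0b bc 5c 5c 5c 5c 3a 42) = fdb6
m2: inner = H(61 d6 36 36 36 36 c3) = 90 42; tag = H(0b bc 5c 5c 5c 5c 90 42) = 53b6
m3: inner = H(61 d6 36 36 36 36 75) = 42 42; tag = H(0b bc 5c 5c 5c 5c 42 42) = 05b6 ← matches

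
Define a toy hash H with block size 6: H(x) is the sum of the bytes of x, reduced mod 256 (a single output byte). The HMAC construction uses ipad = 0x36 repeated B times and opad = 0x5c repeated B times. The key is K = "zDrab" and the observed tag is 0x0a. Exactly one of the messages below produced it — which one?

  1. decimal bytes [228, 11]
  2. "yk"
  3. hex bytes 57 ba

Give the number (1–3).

2

Key "zDrab" = 7a 44 72 61 62 is 5 bytes ≤ B = 6; zero-pad to 6 bytes: K' = 7a 44 72 61 62 00.
K' ⊕ ipad = 4c 72 44 57 54 36; K' ⊕ opad = 26 18 2e 3d 3e 5c.
m1: inner = H(4c 72 44 57 54 36 e4 0b) = d2; tag = H(26 18 2e 3d 3e 5c d2) = 15
m2: inner = H(4c 72 44 57 54 36 79 6b) = c7; tag = H(26 18 2e 3d 3e 5c c7) = 0a ← matches
m3: inner = H(4c 72 44 57 54 36 57 ba) = f4; tag = H(26 18 2e 3d 3e 5c f4) = 37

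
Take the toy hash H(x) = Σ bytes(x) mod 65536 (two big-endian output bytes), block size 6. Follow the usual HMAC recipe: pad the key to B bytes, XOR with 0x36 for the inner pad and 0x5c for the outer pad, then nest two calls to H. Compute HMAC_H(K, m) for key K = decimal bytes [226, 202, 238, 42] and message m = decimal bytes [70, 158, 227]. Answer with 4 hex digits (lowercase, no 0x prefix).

042f

Key decimal bytes [226, 202, 238, 42] = e2 ca ee 2a is 4 bytes ≤ B = 6; zero-pad to 6 bytes: K' = e2 ca ee 2a 00 00.
K' ⊕ ipad = d4 fc d8 1c 36 36.  K' ⊕ opad = be 96 b2 76 5c 5c.
Inner input = (K'⊕ipad) ∥ m = d4 fc d8 1c 36 36 ∥ 46 9e e3.
Inner hash: sum = 212+252+216+28+54+54+70+158+227 = 1271 → 04 f7.
Outer input = (K'⊕opad) ∥ inner = be 96 b2 76 5c 5c ∥ 04 f7.
Outer hash (tag): sum = 190+150+178+118+92+92+4+247 = 1071 → 04 2f.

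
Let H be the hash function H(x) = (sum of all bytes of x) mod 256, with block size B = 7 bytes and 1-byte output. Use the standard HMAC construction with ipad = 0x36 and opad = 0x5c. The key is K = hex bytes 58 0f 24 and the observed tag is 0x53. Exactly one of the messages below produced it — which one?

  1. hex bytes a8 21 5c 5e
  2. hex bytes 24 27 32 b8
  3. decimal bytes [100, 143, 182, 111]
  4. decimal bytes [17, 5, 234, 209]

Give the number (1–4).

Key hex bytes 58 0f 24 is 3 bytes ≤ B = 7; zero-pad to 7 bytes: K' = 58 0f 24 00 00 00 00.
K' ⊕ ipad = 6e 39 12 36 36 36 36; K' ⊕ opad = 04 53 78 5c 5c 5c 5c.
m1: inner = H(6e 39 12 36 36 36 36 a8 21 5c 5e) = 14; tag = H(04 53 78 5c 5c 5c 5c 14) = 53 ← matches
m2: inner = H(6e 39 12 36 36 36 36 24 27 32 b8) = c6; tag = H(04 53 78 5c 5c 5c 5c c6) = 05
m3: inner = H(6e 39 12 36 36 36 36 64 8f b6 6f) = a9; tag = H(04 53 78 5c 5c 5c 5c a9) = e8
m4: inner = H(6e 39 12 36 36 36 36 11 05 ea d1) = 62; tag = H(04 53 78 5c 5c 5c 5c 62) = a1

1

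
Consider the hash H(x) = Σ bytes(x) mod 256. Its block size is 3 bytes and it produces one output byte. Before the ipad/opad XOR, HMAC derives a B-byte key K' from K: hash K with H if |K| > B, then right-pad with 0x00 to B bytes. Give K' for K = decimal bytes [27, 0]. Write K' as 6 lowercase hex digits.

Key decimal bytes [27, 0] = 1b 00 is 2 bytes ≤ B = 3; zero-pad to 3 bytes: K' = 1b 00 00.

1b0000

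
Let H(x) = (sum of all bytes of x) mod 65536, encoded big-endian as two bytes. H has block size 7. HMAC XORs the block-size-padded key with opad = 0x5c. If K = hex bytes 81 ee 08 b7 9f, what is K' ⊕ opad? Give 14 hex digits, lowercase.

ddb254ebc35c5c

Key hex bytes 81 ee 08 b7 9f is 5 bytes ≤ B = 7; zero-pad to 7 bytes: K' = 81 ee 08 b7 9f 00 00.
XOR each byte with 0x5c: 81⊕5c=dd, ee⊕5c=b2, 08⊕5c=54, b7⊕5c=eb, 9f⊕5c=c3, 00⊕5c=5c, 00⊕5c=5c.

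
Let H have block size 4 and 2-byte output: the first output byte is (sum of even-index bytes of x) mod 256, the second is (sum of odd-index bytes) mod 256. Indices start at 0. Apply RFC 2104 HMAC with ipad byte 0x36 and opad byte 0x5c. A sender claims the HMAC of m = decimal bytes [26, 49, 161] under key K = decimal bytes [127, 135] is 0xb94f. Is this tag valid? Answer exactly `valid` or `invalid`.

valid

Key decimal bytes [127, 135] = 7f 87 is 2 bytes ≤ B = 4; zero-pad to 4 bytes: K' = 7f 87 00 00.
K' ⊕ ipad = 49 b1 36 36; K' ⊕ opad = 23 db 5c 5c.
Inner hash: even-index sum = 314 mod 256 = 58; odd-index sum = 280 mod 256 = 24 → 3a 18.
Outer hash (recomputed tag): even-index sum = 185 mod 256 = 185; odd-index sum = 335 mod 256 = 79 → b9 4f.
Recomputed tag = b94f; claimed = b94f → match.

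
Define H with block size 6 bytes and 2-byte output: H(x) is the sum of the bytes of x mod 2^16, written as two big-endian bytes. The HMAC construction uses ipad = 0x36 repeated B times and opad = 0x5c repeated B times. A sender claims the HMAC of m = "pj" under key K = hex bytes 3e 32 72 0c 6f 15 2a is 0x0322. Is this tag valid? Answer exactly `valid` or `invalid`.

valid

Key hex bytes 3e 32 72 0c 6f 15 2a is 7 bytes > B = 6, so hash it first: H(key) = 01 9c, then zero-pad to 6 bytes: K' = 01 9c 00 00 00 00.
K' ⊕ ipad = 37 aa 36 36 36 36; K' ⊕ opad = 5d c0 5c 5c 5c 5c.
Inner hash: sum = 55+170+54+54+54+54+112+106 = 659 → 02 93.
Outer hash (recomputed tag): sum = 93+192+92+92+92+92+2+147 = 802 → 03 22.
Recomputed tag = 0322; claimed = 0322 → match.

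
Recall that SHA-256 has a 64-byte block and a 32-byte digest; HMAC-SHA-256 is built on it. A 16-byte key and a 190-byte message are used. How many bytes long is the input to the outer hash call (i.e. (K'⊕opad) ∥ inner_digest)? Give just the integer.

Key is 16 ≤ 64 bytes, zero-padded: |K'| = 64.
Outer input = (K'⊕opad) ∥ H(inner) → 64 + 32 = 96 bytes.

96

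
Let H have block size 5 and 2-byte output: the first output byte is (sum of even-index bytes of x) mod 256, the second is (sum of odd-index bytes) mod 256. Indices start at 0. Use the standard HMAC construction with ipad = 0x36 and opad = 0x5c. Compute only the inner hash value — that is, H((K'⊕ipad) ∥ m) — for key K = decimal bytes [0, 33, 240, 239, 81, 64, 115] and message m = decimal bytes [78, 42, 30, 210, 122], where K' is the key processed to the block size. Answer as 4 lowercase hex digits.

ea82

Key decimal bytes [0, 33, 240, 239, 81, 64, 115] = 00 21 f0 ef 51 40 73 is 7 bytes > B = 5, so hash it first: H(key) = b4 50, then zero-pad to 5 bytes: K' = b4 50 00 00 00.
K' ⊕ ipad = 82 66 36 36 36.
Inner input = 82 66 36 36 36 ∥ 4e 2a 1e d2 7a.
Inner hash: even-index sum = 490 mod 256 = 234; odd-index sum = 386 mod 256 = 130 → ea 82.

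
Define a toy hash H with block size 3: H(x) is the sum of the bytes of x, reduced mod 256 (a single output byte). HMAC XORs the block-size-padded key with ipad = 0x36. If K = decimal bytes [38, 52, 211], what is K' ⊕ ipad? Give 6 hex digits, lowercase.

Key decimal bytes [38, 52, 211] = 26 34 d3 is exactly B = 3 bytes: K' = 26 34 d3.
XOR each byte with 0x36: 26⊕36=10, 34⊕36=02, d3⊕36=e5.

1002e5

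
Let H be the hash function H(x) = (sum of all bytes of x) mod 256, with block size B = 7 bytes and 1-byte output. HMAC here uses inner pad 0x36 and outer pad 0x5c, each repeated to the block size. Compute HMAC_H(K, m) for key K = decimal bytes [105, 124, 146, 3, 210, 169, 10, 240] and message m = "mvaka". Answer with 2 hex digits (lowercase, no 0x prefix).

Key decimal bytes [105, 124, 146, 3, 210, 169, 10, 240] = 69 7c 92 03 d2 a9 0a f0 is 8 bytes > B = 7, so hash it first: H(key) = ef, then zero-pad to 7 bytes: K' = ef 00 00 00 00 00 00.
K' ⊕ ipad = d9 36 36 36 36 36 36.  K' ⊕ opad = b3 5c 5c 5c 5c 5c 5c.
Inner input = (K'⊕ipad) ∥ m = d9 36 36 36 36 36 36 ∥ 6d 76 61 6b 61.
Inner hash: sum = 217+54+54+54+54+54+54+109+118+97+107+97 = 1069; mod 256 = 45 → 2d.
Outer input = (K'⊕opad) ∥ inner = b3 5c 5c 5c 5c 5c 5c ∥ 2d.
Outer hash (tag): sum = 179+92+92+92+92+92+92+45 = 776; mod 256 = 8 → 08.

08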